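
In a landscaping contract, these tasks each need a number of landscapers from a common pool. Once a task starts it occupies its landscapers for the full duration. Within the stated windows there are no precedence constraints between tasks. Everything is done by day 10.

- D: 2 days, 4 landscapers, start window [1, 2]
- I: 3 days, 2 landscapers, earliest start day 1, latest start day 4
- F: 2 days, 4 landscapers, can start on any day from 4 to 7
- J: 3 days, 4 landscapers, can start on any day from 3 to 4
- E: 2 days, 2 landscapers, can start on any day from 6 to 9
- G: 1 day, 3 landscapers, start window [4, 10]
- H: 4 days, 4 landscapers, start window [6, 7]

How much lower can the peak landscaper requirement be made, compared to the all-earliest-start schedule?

Early-start peak: d1:6  d2:6  d3:6  d4:11  d5:8  d6:6  d7:6  d8:4  d9:4  d10:0 ⇒ 11.
Leveled (D@1, I@1, F@4, J@3, E@6, G@6, H@7): d1:6  d2:6  d3:6  d4:8  d5:8  d6:5  d7:6  d8:4  d9:4  d10:4 ⇒ 8.
Reduction 11 − 8 = 3.

3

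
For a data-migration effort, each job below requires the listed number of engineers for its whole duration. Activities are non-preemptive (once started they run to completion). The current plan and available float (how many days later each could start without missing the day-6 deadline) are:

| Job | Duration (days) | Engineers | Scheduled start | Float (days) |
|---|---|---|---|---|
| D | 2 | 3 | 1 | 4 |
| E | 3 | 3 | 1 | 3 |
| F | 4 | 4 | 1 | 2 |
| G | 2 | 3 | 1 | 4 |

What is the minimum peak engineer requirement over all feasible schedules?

7

Early-start (D@1, E@1, F@1, G@1) gives peak 13: d1:13  d2:13  d3:7  d4:4  d5:0  d6:0.
Shift F→3, G→4.
Schedule D@1, E@1, F@3, G@4: d1:6  d2:6  d3:7  d4:7  d5:7  d6:4 — peak 7.
Total engineer-days = 37 over 6 days ⇒ peak ≥ ⌈37/6⌉ = 7, so 7 is optimal.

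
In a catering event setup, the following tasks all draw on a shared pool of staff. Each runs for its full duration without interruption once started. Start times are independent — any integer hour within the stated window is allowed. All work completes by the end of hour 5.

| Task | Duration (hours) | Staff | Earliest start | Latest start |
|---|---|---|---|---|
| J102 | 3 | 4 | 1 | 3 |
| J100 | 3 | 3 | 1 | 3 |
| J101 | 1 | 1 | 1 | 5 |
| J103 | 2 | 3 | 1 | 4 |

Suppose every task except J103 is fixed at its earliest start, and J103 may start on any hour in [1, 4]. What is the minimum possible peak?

8

J103@1: h1:11  h2:10  h3:7  h4:0  h5:0 → peak 11
J103@2: h1:8  h2:10  h3:10  h4:0  h5:0 → peak 10
J103@3: h1:8  h2:7  h3:10  h4:3  h5:0 → peak 10
J103@4: h1:8  h2:7  h3:7  h4:3  h5:3 → peak 8
Best is J103@4, peak 8.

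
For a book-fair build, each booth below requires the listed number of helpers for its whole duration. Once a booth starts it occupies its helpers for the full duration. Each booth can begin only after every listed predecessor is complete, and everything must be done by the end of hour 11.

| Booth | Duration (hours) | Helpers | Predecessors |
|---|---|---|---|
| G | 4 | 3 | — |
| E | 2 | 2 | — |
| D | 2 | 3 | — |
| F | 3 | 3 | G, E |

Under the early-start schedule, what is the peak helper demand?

8

Early-start schedule: G@1, E@1, D@1, F@5.
Load per hour: hour 1: 8, hour 2: 8, hour 3: 3, hour 4: 3, hour 5: 3, hour 6: 3, hour 7: 3, hour 8: 0, hour 9: 0, hour 10: 0, hour 11: 0.
Peak is 8.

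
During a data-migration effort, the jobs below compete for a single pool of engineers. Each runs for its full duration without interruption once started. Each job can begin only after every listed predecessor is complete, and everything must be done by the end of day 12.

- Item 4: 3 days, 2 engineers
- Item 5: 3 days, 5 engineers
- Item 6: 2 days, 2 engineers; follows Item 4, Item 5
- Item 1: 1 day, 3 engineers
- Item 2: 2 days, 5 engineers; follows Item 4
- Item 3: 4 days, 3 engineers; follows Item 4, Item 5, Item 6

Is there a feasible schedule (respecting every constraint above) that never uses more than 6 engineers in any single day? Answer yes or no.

The minimum achievable peak is 7; 6 < 7, so no feasible schedule stays within the cap.

no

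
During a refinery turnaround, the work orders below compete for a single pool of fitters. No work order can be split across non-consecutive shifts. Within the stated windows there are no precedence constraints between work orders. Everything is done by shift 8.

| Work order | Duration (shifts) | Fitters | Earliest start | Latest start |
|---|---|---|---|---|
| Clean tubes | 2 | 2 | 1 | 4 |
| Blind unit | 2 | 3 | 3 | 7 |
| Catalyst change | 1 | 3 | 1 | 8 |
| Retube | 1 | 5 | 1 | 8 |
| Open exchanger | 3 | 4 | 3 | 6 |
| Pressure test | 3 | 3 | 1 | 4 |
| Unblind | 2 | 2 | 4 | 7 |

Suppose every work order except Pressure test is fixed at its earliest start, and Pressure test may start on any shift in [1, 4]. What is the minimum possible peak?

12

Pressure test@1: s1:13  s2:5  s3:10  s4:9  s5:6  s6:0  s7:0  s8:0 → peak 13
Pressure test@2: s1:10  s2:5  s3:10  s4:12  s5:6  s6:0  s7:0  s8:0 → peak 12
Pressure test@3: s1:10  s2:2  s3:10  s4:12  s5:9  s6:0  s7:0  s8:0 → peak 12
Pressure test@4: s1:10  s2:2  s3:7  s4:12  s5:9  s6:3  s7:0  s8:0 → peak 12
Best is Pressure test@2, peak 12.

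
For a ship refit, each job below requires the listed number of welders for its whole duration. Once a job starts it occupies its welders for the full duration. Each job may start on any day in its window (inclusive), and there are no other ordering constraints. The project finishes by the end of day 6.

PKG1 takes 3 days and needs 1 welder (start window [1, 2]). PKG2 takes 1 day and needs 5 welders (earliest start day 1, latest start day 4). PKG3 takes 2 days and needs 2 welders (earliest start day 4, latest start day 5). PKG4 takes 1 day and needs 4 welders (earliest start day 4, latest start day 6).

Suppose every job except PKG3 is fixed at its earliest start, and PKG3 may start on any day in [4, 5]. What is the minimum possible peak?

6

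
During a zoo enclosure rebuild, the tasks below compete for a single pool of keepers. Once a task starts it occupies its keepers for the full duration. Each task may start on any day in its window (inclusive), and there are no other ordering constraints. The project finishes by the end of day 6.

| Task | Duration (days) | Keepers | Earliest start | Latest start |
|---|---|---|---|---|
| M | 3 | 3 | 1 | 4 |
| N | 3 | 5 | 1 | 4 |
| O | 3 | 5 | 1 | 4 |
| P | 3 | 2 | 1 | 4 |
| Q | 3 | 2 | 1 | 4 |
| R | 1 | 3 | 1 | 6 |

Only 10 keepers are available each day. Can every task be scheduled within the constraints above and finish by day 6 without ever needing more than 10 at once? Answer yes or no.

yes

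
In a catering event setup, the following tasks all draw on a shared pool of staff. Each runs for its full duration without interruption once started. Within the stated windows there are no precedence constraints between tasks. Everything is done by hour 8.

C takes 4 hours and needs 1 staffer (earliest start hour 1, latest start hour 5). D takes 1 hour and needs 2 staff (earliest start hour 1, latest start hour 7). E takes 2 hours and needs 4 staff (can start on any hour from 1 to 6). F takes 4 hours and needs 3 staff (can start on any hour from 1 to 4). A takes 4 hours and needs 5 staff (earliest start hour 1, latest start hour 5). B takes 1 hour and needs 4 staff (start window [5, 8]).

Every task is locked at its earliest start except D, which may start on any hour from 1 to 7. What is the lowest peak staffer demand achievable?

13

D@1: h1:15  h2:13  h3:9  h4:9  h5:4  h6:0  h7:0  h8:0 → peak 15
D@2: h1:13  h2:15  h3:9  h4:9  h5:4  h6:0  h7:0  h8:0 → peak 15
D@3: h1:13  h2:13  h3:11  h4:9  h5:4  h6:0  h7:0  h8:0 → peak 13
D@4: h1:13  h2:13  h3:9  h4:11  h5:4  h6:0  h7:0  h8:0 → peak 13
D@5: h1:13  h2:13  h3:9  h4:9  h5:6  h6:0  h7:0  h8:0 → peak 13
D@6: h1:13  h2:13  h3:9  h4:9  h5:4  h6:2  h7:0  h8:0 → peak 13
D@7: h1:13  h2:13  h3:9  h4:9  h5:4  h6:0  h7:2  h8:0 → peak 13
Best is D@3, peak 13.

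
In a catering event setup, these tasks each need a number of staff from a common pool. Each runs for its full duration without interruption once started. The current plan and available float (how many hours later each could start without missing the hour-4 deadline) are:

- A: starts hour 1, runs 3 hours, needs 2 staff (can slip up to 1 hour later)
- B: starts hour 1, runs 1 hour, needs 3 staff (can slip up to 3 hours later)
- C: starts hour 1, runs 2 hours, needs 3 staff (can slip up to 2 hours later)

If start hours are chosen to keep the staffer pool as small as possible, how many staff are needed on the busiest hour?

Early-start (A@1, B@1, C@1) gives peak 8: h1:8  h2:5  h3:2  h4:0.
Shift C→2.
Schedule A@1, B@1, C@2: h1:5  h2:5  h3:5  h4:0 — peak 5.
No arrangement of the 24 feasible schedules does better.

5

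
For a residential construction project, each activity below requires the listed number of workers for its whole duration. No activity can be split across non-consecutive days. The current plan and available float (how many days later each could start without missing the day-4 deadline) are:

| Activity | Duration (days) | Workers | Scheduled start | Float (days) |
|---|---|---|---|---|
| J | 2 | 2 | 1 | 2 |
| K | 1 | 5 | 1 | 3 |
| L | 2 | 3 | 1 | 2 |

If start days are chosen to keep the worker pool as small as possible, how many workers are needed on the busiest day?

Early-start (J@1, K@1, L@1) gives peak 10: d1:10  d2:5  d3:0  d4:0.
Shift K→3.
Schedule J@1, K@3, L@1: d1:5  d2:5  d3:5  d4:0 — peak 5.

5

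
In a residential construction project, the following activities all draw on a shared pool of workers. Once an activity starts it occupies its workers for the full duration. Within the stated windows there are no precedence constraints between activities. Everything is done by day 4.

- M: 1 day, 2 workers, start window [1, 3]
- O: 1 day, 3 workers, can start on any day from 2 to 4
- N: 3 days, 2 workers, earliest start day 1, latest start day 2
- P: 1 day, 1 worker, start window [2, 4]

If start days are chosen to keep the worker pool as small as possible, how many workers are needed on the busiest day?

4

Early-start (M@1, O@2, N@1, P@2) gives peak 6: d1:4  d2:6  d3:2  d4:0.
Shift O→4.
Schedule M@1, O@4, N@1, P@2: d1:4  d2:3  d3:2  d4:3 — peak 4.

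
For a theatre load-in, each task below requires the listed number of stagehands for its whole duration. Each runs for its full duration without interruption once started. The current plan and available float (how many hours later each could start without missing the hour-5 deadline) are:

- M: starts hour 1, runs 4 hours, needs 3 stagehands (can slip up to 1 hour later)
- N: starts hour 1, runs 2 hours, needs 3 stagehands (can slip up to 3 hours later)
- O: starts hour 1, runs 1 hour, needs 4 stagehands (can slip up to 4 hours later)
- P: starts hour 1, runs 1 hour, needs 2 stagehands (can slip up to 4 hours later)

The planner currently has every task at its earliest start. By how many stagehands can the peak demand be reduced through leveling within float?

Early-start peak: h1:12  h2:6  h3:3  h4:3  h5:0 ⇒ 12.
Leveled (M@1, N@1, O@5, P@3): h1:6  h2:6  h3:5  h4:3  h5:4 ⇒ 6.
Reduction 12 − 6 = 6.

6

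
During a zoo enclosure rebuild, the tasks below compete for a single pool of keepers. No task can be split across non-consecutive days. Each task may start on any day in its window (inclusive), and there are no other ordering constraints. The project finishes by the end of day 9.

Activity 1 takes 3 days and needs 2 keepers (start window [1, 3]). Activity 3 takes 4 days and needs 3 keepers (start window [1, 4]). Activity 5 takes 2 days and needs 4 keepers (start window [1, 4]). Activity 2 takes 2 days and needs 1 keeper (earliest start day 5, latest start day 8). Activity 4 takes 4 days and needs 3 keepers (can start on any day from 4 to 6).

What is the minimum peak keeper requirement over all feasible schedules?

6

Early-start (Activity 1@1, Activity 3@1, Activity 5@1, Activity 2@5, Activity 4@4) gives peak 9: d1:9  d2:9  d3:5  d4:6  d5:4  d6:4  d7:3  d8:0  d9:0.
Shift Activity 3→3, Activity 2→7.
Schedule Activity 1@1, Activity 3@3, Activity 5@1, Activity 2@7, Activity 4@4: d1:6  d2:6  d3:5  d4:6  d5:6  d6:6  d7:4  d8:1  d9:0 — peak 6.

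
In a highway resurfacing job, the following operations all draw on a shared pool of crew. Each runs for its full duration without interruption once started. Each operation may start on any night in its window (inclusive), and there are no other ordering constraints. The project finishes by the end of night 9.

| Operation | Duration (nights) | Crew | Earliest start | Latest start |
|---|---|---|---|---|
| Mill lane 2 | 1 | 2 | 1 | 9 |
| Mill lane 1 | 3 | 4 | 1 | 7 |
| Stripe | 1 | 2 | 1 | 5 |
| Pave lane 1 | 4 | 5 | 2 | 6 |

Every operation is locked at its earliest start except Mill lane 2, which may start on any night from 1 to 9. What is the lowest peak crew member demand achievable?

9

Mill lane 2@1: n1:8  n2:9  n3:9  n4:5  n5:5  n6:0  n7:0  n8:0  n9:0 → peak 9
Mill lane 2@2: n1:6  n2:11  n3:9  n4:5  n5:5  n6:0  n7:0  n8:0  n9:0 → peak 11
Mill lane 2@3: n1:6  n2:9  n3:11  n4:5  n5:5  n6:0  n7:0  n8:0  n9:0 → peak 11
Mill lane 2@4: n1:6  n2:9  n3:9  n4:7  n5:5  n6:0  n7:0  n8:0  n9:0 → peak 9
Mill lane 2@5: n1:6  n2:9  n3:9  n4:5  n5:7  n6:0  n7:0  n8:0  n9:0 → peak 9
Mill lane 2@6: n1:6  n2:9  n3:9  n4:5  n5:5  n6:2  n7:0  n8:0  n9:0 → peak 9
Mill lane 2@7: n1:6  n2:9  n3:9  n4:5  n5:5  n6:0  n7:2  n8:0  n9:0 → peak 9
Mill lane 2@8: n1:6  n2:9  n3:9  n4:5  n5:5  n6:0  n7:0  n8:2  n9:0 → peak 9
Mill lane 2@9: n1:6  n2:9  n3:9  n4:5  n5:5  n6:0  n7:0  n8:0  n9:2 → peak 9
Best is Mill lane 2@1, peak 9.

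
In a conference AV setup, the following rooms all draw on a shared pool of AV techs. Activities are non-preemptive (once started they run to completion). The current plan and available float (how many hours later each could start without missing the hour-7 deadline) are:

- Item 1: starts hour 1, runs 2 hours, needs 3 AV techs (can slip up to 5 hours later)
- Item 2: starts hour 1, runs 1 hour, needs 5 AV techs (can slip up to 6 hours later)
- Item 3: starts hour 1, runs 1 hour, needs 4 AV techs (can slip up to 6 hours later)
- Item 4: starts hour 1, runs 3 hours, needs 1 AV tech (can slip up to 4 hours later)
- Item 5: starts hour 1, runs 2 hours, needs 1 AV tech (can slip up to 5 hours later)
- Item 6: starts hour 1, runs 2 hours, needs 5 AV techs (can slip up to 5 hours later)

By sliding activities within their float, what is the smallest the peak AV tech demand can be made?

5

Early-start (Item 1@1, Item 2@1, Item 3@1, Item 4@1, Item 5@1, Item 6@1) gives peak 19: h1:19  h2:10  h3:1  h4:0  h5:0  h6:0  h7:0.
Shift Item 2→4, Item 3→3, Item 6→5.
Schedule Item 1@1, Item 2@4, Item 3@3, Item 4@1, Item 5@1, Item 6@5: h1:5  h2:5  h3:5  h4:5  h5:5  h6:5  h7:0 — peak 5.
Total AV tech-hours = 30 over 7 hours ⇒ peak ≥ ⌈30/7⌉ = 5, so 5 is optimal.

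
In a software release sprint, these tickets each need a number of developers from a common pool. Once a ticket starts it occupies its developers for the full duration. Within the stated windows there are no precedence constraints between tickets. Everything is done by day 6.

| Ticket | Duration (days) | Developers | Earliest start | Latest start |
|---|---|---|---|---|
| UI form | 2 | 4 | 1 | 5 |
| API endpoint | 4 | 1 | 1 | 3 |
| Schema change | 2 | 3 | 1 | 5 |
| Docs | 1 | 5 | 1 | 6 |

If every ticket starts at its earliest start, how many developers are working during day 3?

At early start, day 3 has: API endpoint.
Demand: 1 = 1.

1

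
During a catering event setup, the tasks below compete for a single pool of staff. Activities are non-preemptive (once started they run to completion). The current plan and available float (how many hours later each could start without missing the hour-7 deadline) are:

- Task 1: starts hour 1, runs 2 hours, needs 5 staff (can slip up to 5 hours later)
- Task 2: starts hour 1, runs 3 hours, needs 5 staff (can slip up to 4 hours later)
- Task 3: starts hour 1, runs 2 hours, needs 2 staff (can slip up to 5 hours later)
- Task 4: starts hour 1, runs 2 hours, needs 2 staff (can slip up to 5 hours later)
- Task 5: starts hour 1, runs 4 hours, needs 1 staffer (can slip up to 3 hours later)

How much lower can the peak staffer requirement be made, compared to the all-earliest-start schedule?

Early-start peak: h1:15  h2:15  h3:6  h4:1  h5:0  h6:0  h7:0 ⇒ 15.
Leveled (Task 1@1, Task 2@3, Task 3@6, Task 4@6, Task 5@1): h1:6  h2:6  h3:6  h4:6  h5:5  h6:4  h7:4 ⇒ 6.
Reduction 15 − 6 = 9.

9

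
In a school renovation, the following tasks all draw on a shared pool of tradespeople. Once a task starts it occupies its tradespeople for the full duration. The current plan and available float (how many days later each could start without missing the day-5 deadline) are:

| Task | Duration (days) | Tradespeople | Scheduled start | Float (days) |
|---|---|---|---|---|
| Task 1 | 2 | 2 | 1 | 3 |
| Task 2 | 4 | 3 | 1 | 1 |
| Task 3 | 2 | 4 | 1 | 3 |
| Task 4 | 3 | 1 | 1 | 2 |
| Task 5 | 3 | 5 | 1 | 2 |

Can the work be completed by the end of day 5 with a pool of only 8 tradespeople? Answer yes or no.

Total tradesperson-days = 42; over 5 days the average is 42/5 > 8, so some day must exceed 8.

no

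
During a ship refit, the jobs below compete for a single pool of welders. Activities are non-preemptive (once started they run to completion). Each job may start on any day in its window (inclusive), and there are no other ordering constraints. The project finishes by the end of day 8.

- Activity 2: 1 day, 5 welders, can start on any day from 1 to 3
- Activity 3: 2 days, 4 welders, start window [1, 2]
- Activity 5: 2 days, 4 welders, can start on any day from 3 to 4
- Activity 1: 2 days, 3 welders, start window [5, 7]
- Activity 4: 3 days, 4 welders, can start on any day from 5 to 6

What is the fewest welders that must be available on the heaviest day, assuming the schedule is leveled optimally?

7

Early-start (Activity 2@1, Activity 3@1, Activity 5@3, Activity 1@5, Activity 4@5) gives peak 9: d1:9  d2:4  d3:4  d4:4  d5:7  d6:7  d7:4  d8:0.
Shift Activity 3→2, Activity 5→4, Activity 4→6.
Schedule Activity 2@1, Activity 3@2, Activity 5@4, Activity 1@5, Activity 4@6: d1:5  d2:4  d3:4  d4:4  d5:7  d6:7  d7:4  d8:4 — peak 7.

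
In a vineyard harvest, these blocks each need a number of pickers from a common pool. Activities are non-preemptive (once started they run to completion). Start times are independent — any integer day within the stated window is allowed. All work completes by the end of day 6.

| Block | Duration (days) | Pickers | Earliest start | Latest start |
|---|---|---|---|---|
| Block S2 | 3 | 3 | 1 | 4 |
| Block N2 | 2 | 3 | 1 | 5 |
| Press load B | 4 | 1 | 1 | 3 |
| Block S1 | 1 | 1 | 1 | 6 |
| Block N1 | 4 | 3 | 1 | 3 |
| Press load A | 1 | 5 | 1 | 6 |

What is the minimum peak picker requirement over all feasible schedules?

7

Early-start (Block S2@1, Block N2@1, Press load B@1, Block S1@1, Block N1@1, Press load A@1) gives peak 16: d1:16  d2:10  d3:7  d4:4  d5:0  d6:0.
Shift Block N2→4, Block N1→2, Press load A→6.
Schedule Block S2@1, Block N2@4, Press load B@1, Block S1@1, Block N1@2, Press load A@6: d1:5  d2:7  d3:7  d4:7  d5:6  d6:5 — peak 7.
Total picker-days = 37 over 6 days ⇒ peak ≥ ⌈37/6⌉ = 7, so 7 is optimal.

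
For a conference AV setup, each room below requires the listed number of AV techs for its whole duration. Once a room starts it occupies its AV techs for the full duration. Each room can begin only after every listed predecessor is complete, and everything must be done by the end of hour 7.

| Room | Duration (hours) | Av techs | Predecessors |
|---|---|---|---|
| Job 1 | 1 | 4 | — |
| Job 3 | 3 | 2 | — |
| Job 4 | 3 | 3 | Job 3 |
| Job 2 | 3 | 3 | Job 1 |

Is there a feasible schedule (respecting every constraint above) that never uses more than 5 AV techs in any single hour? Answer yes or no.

Schedule Job 1@1, Job 3@2, Job 4@5, Job 2@2: h1:4  h2:5  h3:5  h4:5  h5:3  h6:3  h7:3 — peak 5 ≤ 5.

yes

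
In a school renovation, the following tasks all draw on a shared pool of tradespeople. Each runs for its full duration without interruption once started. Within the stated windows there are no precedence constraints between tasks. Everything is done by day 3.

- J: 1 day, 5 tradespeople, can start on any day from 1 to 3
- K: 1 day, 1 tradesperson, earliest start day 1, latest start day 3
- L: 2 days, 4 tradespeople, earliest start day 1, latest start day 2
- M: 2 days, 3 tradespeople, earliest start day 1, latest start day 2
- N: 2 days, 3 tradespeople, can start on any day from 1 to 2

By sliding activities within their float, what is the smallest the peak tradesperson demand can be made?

10

Early-start (J@1, K@1, L@1, M@1, N@1) gives peak 16: d1:16  d2:10  d3:0.
Shift M→2, N→2.
Schedule J@1, K@1, L@1, M@2, N@2: d1:10  d2:10  d3:6 — peak 10.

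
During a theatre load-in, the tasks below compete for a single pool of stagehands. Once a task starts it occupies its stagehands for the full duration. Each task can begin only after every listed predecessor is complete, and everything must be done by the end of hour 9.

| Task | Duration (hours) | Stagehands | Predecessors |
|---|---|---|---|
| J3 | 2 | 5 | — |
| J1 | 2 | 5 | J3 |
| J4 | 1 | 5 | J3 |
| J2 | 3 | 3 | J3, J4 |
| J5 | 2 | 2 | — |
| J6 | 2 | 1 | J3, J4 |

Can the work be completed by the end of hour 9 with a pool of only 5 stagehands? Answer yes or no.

Schedule J3@1, J1@3, J4@5, J2@6, J5@6, J6@8: h1:5  h2:5  h3:5  h4:5  h5:5  h6:5  h7:5  h8:4  h9:1 — peak 5 ≤ 5.

yes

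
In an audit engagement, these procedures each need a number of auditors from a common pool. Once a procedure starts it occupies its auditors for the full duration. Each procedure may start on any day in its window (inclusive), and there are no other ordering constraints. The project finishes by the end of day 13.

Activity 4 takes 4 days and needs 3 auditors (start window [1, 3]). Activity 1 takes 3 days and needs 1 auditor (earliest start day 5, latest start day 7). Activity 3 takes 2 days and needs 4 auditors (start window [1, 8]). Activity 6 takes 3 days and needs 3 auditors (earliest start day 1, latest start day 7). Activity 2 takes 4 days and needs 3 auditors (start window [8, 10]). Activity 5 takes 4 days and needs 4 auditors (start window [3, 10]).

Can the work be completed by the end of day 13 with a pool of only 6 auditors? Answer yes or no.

no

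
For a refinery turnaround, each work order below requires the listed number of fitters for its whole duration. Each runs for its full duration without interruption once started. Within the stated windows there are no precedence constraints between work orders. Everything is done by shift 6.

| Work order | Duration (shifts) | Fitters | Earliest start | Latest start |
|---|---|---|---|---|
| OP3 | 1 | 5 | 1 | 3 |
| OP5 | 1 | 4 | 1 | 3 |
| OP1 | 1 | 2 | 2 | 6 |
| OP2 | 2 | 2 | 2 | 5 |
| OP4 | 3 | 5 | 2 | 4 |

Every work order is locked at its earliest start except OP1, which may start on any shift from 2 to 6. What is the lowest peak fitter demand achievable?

OP1@2: s1:9  s2:9  s3:7  s4:5  s5:0  s6:0 → peak 9
OP1@3: s1:9  s2:7  s3:9  s4:5  s5:0  s6:0 → peak 9
OP1@4: s1:9  s2:7  s3:7  s4:7  s5:0  s6:0 → peak 9
OP1@5: s1:9  s2:7  s3:7  s4:5  s5:2  s6:0 → peak 9
OP1@6: s1:9  s2:7  s3:7  s4:5  s5:0  s6:2 → peak 9
Best is OP1@2, peak 9.

9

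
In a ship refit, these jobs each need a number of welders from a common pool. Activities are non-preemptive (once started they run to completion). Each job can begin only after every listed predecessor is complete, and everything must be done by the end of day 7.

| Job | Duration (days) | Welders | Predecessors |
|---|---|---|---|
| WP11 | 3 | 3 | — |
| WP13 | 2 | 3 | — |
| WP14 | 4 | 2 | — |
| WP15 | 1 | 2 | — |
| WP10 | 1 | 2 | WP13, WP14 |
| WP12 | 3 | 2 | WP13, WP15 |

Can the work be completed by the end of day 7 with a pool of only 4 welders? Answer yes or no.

Total welder-days = 33; over 7 days the average is 33/7 > 4, so some day must exceed 4.

no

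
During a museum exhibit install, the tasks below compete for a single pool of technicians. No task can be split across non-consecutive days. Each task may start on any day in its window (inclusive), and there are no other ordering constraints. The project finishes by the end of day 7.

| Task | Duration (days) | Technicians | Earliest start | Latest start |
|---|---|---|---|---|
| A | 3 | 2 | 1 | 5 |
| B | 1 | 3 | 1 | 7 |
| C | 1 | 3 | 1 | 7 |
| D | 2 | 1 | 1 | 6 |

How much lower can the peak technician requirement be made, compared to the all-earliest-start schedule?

6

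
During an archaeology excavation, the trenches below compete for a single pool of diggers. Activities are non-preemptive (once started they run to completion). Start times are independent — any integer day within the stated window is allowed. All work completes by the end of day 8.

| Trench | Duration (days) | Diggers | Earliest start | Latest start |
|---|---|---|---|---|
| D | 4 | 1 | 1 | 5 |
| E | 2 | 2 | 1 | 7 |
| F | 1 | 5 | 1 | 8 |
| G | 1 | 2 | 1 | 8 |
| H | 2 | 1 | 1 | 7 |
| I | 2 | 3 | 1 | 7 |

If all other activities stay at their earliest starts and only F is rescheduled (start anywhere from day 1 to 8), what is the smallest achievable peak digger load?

9

F@1: d1:14  d2:7  d3:1  d4:1  d5:0  d6:0  d7:0  d8:0 → peak 14
F@2: d1:9  d2:12  d3:1  d4:1  d5:0  d6:0  d7:0  d8:0 → peak 12
F@3: d1:9  d2:7  d3:6  d4:1  d5:0  d6:0  d7:0  d8:0 → peak 9
F@4: d1:9  d2:7  d3:1  d4:6  d5:0  d6:0  d7:0  d8:0 → peak 9
F@5: d1:9  d2:7  d3:1  d4:1  d5:5  d6:0  d7:0  d8:0 → peak 9
F@6: d1:9  d2:7  d3:1  d4:1  d5:0  d6:5  d7:0  d8:0 → peak 9
F@7: d1:9  d2:7  d3:1  d4:1  d5:0  d6:0  d7:5  d8:0 → peak 9
F@8: d1:9  d2:7  d3:1  d4:1  d5:0  d6:0  d7:0  d8:5 → peak 9
Best is F@3, peak 9.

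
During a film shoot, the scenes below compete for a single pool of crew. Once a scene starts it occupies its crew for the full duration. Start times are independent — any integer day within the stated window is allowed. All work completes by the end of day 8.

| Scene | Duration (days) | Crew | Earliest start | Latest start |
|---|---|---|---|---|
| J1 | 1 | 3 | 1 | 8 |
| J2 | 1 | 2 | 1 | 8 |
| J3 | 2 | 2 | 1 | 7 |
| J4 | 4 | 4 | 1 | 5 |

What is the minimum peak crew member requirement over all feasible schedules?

4

Early-start (J1@1, J2@1, J3@1, J4@1) gives peak 11: d1:11  d2:6  d3:4  d4:4  d5:0  d6:0  d7:0  d8:0.
Shift J2→2, J3→2, J4→4.
Schedule J1@1, J2@2, J3@2, J4@4: d1:3  d2:4  d3:2  d4:4  d5:4  d6:4  d7:4  d8:0 — peak 4.
Total crew member-days = 25 over 8 days ⇒ peak ≥ ⌈25/8⌉ = 4, so 4 is optimal.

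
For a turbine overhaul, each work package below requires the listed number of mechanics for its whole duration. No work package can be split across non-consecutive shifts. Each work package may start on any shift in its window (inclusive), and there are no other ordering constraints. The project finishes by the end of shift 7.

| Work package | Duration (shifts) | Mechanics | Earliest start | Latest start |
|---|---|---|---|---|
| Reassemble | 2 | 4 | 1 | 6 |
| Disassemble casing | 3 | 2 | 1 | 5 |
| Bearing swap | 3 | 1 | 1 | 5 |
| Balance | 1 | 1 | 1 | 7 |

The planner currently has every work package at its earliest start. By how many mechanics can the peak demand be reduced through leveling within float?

Early-start peak: s1:8  s2:7  s3:3  s4:0  s5:0  s6:0  s7:0 ⇒ 8.
Leveled (Reassemble@1, Disassemble casing@3, Bearing swap@3, Balance@3): s1:4  s2:4  s3:4  s4:3  s5:3  s6:0  s7:0 ⇒ 4.
Reduction 8 − 4 = 4.

4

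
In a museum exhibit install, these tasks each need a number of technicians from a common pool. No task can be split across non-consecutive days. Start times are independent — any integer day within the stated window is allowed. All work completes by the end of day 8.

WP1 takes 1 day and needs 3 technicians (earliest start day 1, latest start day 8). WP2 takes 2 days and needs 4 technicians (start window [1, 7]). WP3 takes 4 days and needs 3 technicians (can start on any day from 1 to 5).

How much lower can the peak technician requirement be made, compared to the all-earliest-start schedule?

6

Early-start peak: d1:10  d2:7  d3:3  d4:3  d5:0  d6:0  d7:0  d8:0 ⇒ 10.
Leveled (WP1@1, WP2@2, WP3@4): d1:3  d2:4  d3:4  d4:3  d5:3  d6:3  d7:3  d8:0 ⇒ 4.
Reduction 10 − 4 = 6.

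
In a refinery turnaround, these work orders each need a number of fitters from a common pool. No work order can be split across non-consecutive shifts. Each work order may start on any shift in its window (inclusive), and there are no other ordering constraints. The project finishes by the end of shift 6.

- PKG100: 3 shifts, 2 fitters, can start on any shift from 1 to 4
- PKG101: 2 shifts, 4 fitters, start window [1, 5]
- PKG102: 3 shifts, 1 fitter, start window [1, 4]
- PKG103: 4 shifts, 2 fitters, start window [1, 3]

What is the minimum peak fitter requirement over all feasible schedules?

5

Early-start (PKG100@1, PKG101@1, PKG102@1, PKG103@1) gives peak 9: s1:9  s2:9  s3:5  s4:2  s5:0  s6:0.
Shift PKG101→5.
Schedule PKG100@1, PKG101@5, PKG102@1, PKG103@1: s1:5  s2:5  s3:5  s4:2  s5:4  s6:4 — peak 5.
Total fitter-shifts = 25 over 6 shifts ⇒ peak ≥ ⌈25/6⌉ = 5, so 5 is optimal.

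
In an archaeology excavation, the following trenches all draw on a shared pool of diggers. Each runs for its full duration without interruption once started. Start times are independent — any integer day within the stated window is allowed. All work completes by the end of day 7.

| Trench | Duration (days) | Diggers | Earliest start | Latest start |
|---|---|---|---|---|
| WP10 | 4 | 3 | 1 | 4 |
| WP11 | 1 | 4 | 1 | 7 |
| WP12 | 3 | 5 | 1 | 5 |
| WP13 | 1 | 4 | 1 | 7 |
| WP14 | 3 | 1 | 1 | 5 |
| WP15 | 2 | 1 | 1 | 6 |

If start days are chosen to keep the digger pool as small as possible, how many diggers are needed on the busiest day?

Early-start (WP10@1, WP11@1, WP12@1, WP13@1, WP14@1, WP15@1) gives peak 18: d1:18  d2:10  d3:9  d4:3  d5:0  d6:0  d7:0.
Shift WP12→5, WP13→2, WP14→3, WP15→3.
Schedule WP10@1, WP11@1, WP12@5, WP13@2, WP14@3, WP15@3: d1:7  d2:7  d3:5  d4:5  d5:6  d6:5  d7:5 — peak 7.

7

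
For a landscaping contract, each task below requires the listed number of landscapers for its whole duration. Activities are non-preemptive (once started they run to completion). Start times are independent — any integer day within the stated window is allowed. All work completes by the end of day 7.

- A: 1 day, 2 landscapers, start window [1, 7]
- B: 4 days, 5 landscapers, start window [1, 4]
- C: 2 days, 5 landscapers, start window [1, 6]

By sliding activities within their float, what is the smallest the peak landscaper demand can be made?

5

Early-start (A@1, B@1, C@1) gives peak 12: d1:12  d2:10  d3:5  d4:5  d5:0  d6:0  d7:0.
Shift B→2, C→6.
Schedule A@1, B@2, C@6: d1:2  d2:5  d3:5  d4:5  d5:5  d6:5  d7:5 — peak 5.
Total landscaper-days = 32 over 7 days ⇒ peak ≥ ⌈32/7⌉ = 5, so 5 is optimal.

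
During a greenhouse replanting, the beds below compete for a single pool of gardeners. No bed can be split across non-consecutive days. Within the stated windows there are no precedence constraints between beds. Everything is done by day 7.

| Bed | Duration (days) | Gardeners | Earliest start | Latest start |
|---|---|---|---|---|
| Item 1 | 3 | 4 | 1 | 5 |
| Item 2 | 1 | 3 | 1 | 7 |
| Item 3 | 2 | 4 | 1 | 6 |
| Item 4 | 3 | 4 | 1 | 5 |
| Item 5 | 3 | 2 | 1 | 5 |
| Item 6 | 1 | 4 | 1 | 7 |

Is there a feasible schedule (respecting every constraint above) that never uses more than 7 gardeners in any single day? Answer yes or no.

no

The minimum achievable peak is 8; 7 < 8, so no feasible schedule stays within the cap.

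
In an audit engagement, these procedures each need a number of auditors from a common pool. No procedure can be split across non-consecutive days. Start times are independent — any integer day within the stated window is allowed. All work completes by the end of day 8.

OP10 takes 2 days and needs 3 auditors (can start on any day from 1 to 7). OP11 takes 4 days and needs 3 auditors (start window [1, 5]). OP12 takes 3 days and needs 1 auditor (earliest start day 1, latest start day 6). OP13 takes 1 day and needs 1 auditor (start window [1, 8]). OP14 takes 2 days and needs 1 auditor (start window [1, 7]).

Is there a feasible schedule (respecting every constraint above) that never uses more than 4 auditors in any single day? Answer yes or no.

Schedule OP10@1, OP11@3, OP12@1, OP13@4, OP14@5: d1:4  d2:4  d3:4  d4:4  d5:4  d6:4  d7:0  d8:0 — peak 4 ≤ 4.

yes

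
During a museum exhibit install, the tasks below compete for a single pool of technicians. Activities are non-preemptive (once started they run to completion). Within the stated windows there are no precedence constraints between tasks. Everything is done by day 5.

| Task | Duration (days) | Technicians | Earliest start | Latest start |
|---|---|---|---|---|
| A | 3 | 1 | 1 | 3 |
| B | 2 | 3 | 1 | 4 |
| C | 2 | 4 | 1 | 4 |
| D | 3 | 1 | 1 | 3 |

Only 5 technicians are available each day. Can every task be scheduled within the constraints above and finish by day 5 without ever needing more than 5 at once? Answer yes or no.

yes

Schedule A@1, B@1, C@4, D@1: d1:5  d2:5  d3:2  d4:4  d5:4 — peak 5 ≤ 5.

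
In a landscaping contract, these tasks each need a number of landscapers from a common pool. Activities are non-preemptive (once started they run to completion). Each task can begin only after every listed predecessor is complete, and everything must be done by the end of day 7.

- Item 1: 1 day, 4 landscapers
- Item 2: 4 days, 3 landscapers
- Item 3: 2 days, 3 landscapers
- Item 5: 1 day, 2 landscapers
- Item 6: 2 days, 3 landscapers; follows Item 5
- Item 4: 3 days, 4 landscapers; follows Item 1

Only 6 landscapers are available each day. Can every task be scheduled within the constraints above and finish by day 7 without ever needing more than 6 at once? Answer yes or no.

no

The minimum achievable peak is 7; 6 < 7, so no feasible schedule stays within the cap.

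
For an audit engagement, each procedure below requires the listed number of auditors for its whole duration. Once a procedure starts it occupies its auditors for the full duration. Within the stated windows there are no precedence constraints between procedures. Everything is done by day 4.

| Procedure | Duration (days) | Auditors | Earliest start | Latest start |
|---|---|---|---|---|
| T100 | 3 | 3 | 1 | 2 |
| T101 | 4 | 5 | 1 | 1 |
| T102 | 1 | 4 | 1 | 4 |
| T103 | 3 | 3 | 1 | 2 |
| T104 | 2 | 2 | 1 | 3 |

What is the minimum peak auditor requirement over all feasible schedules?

13

Early-start (T100@1, T101@1, T102@1, T103@1, T104@1) gives peak 17: d1:17  d2:13  d3:11  d4:5.
Shift T103→2, T104→2.
Schedule T100@1, T101@1, T102@1, T103@2, T104@2: d1:12  d2:13  d3:13  d4:8 — peak 13.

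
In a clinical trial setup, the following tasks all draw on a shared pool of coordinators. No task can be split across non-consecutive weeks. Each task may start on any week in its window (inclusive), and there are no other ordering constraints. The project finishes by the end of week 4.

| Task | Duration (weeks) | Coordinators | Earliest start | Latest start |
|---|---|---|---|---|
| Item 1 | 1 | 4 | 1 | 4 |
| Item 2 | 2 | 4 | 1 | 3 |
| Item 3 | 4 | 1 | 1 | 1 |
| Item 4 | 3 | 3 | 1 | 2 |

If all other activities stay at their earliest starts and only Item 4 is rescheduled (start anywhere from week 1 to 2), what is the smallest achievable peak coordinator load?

9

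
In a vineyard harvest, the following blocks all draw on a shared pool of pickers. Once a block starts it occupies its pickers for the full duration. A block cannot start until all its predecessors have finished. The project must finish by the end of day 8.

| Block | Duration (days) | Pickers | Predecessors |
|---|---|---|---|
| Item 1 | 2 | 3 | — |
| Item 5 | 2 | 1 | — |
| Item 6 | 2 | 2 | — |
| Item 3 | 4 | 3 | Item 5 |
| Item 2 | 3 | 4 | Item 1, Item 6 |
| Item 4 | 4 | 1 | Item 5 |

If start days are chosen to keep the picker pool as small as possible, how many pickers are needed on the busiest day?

Schedule Item 1@1, Item 5@1, Item 6@1, Item 3@3, Item 2@3, Item 4@3: d1:6  d2:6  d3:8  d4:8  d5:8  d6:4  d7:0  d8:0 — peak 8.

8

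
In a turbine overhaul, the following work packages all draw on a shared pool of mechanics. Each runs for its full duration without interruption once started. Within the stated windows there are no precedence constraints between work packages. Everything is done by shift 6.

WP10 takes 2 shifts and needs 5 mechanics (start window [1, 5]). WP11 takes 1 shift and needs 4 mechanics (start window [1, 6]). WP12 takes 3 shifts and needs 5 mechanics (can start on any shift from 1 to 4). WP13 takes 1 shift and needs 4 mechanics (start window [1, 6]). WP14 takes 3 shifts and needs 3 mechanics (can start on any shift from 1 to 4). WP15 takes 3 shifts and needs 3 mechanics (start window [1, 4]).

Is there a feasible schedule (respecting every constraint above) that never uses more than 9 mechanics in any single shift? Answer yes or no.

The minimum achievable peak is 10; 9 < 10, so no feasible schedule stays within the cap.

no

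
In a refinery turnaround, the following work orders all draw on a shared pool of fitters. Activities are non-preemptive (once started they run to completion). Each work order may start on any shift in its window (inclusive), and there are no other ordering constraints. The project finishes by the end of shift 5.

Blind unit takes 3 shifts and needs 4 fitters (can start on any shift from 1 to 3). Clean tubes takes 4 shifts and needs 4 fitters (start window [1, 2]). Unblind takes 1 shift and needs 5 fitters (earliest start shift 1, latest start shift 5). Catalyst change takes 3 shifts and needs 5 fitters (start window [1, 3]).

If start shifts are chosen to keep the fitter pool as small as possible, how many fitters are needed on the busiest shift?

13

Early-start (Blind unit@1, Clean tubes@1, Unblind@1, Catalyst change@1) gives peak 18: s1:18  s2:13  s3:13  s4:4  s5:0.
Shift Catalyst change→2.
Schedule Blind unit@1, Clean tubes@1, Unblind@1, Catalyst change@2: s1:13  s2:13  s3:13  s4:9  s5:0 — peak 13.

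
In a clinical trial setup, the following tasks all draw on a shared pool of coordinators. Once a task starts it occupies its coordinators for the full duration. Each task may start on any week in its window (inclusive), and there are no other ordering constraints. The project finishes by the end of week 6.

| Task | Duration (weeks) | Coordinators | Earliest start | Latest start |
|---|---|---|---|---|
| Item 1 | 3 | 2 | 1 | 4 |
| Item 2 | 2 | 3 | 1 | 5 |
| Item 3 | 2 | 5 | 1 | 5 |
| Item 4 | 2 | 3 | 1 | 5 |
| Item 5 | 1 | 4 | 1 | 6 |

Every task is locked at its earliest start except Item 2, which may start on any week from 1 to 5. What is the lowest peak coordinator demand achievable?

14

Item 2@1: w1:17  w2:13  w3:2  w4:0  w5:0  w6:0 → peak 17
Item 2@2: w1:14  w2:13  w3:5  w4:0  w5:0  w6:0 → peak 14
Item 2@3: w1:14  w2:10  w3:5  w4:3  w5:0  w6:0 → peak 14
Item 2@4: w1:14  w2:10  w3:2  w4:3  w5:3  w6:0 → peak 14
Item 2@5: w1:14  w2:10  w3:2  w4:0  w5:3  w6:3 → peak 14
Best is Item 2@2, peak 14.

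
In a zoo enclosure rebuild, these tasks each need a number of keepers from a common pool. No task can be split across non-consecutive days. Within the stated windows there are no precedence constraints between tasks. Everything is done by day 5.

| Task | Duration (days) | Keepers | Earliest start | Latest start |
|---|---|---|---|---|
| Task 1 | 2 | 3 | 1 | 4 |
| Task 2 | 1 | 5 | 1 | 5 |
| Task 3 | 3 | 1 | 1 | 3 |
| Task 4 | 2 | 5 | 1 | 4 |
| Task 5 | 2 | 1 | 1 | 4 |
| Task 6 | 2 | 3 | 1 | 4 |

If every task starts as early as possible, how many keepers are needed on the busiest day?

18

Early-start schedule: Task 1@1, Task 2@1, Task 3@1, Task 4@1, Task 5@1, Task 6@1.
Load per day: day 1: 18, day 2: 13, day 3: 1, day 4: 0, day 5: 0.
Peak is 18.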